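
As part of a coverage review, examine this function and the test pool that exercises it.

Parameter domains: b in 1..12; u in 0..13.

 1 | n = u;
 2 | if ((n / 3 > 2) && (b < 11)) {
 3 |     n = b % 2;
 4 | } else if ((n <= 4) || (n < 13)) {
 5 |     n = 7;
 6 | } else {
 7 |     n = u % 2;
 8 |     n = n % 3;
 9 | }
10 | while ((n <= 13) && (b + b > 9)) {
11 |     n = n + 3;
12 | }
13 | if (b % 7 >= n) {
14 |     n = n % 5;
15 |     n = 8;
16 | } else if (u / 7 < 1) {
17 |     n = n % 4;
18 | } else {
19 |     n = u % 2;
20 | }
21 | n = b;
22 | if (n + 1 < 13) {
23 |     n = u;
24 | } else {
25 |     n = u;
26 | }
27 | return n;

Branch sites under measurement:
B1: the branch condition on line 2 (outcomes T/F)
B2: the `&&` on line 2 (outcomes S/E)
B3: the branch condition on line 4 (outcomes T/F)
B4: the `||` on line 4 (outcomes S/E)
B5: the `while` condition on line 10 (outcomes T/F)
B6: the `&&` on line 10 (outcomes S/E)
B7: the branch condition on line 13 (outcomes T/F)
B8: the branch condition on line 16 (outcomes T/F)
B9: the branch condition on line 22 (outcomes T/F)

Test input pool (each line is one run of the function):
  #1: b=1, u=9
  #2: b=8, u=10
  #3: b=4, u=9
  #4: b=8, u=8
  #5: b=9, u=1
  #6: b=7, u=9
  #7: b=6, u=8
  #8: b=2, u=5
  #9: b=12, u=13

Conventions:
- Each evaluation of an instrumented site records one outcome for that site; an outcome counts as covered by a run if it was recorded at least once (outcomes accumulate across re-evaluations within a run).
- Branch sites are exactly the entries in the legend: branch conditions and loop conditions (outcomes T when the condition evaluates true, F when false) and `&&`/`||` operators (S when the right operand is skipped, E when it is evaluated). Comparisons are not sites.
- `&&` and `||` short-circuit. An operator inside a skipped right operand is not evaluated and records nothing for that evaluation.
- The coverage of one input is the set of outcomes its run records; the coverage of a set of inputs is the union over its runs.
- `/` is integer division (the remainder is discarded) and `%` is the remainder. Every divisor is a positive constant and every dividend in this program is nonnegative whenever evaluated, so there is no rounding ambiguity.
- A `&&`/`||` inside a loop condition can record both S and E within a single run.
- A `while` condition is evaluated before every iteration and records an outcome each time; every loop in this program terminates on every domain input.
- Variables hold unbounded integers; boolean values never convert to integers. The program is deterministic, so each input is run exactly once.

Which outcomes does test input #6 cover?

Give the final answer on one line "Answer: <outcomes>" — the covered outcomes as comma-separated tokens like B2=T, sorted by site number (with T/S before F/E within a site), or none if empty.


Event log for input #6 (b=7, u=9):
  B2->E, B1->T, B6->E, B5->T, B6->E, B5->T, B6->E, B5->T, B6->E, B5->T
  B6->E, B5->T, B6->S, B5->F, B7->F, B8->F, B9->T
distinct outcomes covered: B1=T, B2=E, B5=T, B5=F, B6=S, B6=E, B7=F, B8=F, B9=T
Answer: B1=T, B2=E, B5=T, B5=F, B6=S, B6=E, B7=F, B8=F, B9=T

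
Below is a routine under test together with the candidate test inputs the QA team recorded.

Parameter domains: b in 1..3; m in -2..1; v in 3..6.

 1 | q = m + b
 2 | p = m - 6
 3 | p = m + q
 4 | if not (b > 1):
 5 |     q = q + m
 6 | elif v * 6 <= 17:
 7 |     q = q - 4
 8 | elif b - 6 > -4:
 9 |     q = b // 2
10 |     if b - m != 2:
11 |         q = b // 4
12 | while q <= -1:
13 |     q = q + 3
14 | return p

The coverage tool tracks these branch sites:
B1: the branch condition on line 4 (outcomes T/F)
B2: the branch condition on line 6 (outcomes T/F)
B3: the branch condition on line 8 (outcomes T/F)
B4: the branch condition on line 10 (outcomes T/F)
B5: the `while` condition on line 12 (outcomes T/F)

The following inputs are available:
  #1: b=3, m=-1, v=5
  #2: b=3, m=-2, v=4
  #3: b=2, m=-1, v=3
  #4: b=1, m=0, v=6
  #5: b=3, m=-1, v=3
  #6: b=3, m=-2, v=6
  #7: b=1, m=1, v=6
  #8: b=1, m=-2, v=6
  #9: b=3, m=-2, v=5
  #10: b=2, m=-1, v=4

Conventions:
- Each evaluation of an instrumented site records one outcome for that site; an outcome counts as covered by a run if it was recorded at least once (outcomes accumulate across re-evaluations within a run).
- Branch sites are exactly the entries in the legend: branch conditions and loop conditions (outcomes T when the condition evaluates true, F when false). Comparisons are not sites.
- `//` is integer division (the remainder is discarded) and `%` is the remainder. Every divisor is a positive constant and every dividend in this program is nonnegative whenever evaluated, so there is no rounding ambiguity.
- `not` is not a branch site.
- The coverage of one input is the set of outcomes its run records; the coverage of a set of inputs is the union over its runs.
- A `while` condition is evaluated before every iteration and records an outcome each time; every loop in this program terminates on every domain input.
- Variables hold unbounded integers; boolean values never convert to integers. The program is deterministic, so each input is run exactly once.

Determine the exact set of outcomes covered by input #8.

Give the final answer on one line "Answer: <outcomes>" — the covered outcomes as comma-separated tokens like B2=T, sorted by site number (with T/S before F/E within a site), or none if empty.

Simulating input #8 (b=1, m=-2, v=6) step by step:
  B1->T, B5->T, B5->F
collecting distinct outcomes: B1=T, B5=T, B5=F

Answer: B1=T, B5=T, B5=F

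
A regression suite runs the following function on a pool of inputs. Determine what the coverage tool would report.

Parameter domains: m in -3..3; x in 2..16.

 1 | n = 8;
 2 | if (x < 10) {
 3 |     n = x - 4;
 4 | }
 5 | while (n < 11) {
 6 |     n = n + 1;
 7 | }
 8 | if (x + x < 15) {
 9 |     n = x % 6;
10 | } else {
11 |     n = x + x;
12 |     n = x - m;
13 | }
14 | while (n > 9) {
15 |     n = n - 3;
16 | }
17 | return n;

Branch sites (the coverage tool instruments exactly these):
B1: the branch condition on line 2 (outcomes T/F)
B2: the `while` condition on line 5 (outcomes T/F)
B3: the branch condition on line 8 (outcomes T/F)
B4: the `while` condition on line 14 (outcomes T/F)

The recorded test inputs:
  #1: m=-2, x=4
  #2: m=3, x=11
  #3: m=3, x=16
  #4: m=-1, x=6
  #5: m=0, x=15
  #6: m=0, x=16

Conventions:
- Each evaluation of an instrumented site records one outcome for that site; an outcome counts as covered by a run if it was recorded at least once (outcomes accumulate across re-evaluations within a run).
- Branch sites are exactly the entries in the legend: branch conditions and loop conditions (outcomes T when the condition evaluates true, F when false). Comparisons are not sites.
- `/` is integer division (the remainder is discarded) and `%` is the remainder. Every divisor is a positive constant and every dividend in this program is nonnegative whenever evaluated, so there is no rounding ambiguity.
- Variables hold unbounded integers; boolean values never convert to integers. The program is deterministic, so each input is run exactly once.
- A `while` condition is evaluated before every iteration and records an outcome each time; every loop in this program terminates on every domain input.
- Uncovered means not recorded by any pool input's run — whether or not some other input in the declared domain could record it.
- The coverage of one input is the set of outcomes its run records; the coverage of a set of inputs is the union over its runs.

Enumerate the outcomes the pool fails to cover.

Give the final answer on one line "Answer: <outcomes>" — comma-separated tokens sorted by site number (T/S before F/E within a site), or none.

#1 (m=-2, x=4) -> B1->T, B2->T, B2->T, B2->T, B2->T, B2->T, B2->T, B2->T, B2->T, B2->T, B2->T, B2->T, B2->F, B3->T, ...; covered: B1=T, B2=T, B2=F, B3=T, B4=F
#2 (m=3, x=11) -> B1->F, B2->T, B2->T, B2->T, B2->F, B3->F, B4->F; covered: B1=F, B2=T, B2=F, B3=F, B4=F
#3 (m=3, x=16) -> B1->F, B2->T, B2->T, B2->T, B2->F, B3->F, B4->T, B4->T, B4->F; covered: B1=F, B2=T, B2=F, B3=F, B4=T, B4=F
#4 (m=-1, x=6) -> B1->T, B2->T, B2->T, B2->T, B2->T, B2->T, B2->T, B2->T, B2->T, B2->T, B2->F, B3->T, B4->F; covered: B1=T, B2=T, B2=F, B3=T, B4=F
#5 (m=0, x=15) -> B1->F, B2->T, B2->T, B2->T, B2->F, B3->F, B4->T, B4->T, B4->F; covered: B1=F, B2=T, B2=F, B3=F, B4=T, B4=F
#6 (m=0, x=16) -> B1->F, B2->T, B2->T, B2->T, B2->F, B3->F, B4->T, B4->T, B4->T, B4->F; covered: B1=F, B2=T, B2=F, B3=F, B4=T, B4=F
union over the pool: B1=T, B1=F, B2=T, B2=F, B3=T, B3=F, B4=T, B4=F
uncovered (0 of 8): none

Answer: none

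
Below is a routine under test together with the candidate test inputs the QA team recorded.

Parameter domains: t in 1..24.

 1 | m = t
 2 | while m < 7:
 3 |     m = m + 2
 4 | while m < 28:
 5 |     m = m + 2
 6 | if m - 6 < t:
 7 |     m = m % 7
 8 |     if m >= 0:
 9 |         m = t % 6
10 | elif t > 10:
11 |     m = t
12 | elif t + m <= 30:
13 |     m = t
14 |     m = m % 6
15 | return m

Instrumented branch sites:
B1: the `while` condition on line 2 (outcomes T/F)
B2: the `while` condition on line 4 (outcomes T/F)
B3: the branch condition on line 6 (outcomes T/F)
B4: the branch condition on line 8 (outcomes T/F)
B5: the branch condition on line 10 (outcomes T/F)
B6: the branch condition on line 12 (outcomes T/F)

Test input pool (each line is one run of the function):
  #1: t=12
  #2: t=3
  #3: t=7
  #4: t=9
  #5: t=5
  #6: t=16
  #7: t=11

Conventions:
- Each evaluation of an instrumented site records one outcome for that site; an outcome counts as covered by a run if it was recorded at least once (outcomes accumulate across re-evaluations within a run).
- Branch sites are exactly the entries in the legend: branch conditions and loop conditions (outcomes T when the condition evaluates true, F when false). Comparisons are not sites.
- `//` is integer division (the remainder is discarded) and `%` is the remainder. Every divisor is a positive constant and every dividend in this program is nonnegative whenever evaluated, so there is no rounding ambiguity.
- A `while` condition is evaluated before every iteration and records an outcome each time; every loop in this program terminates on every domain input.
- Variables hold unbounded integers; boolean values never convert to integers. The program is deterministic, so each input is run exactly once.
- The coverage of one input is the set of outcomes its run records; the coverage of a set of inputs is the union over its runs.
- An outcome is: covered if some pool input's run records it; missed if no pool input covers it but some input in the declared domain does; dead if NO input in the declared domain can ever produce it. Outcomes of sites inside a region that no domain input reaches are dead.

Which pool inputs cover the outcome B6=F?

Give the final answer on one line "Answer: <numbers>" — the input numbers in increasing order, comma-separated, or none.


input #1 (t=12): does not record B6=F
input #2 (t=3): records B6=F
input #3 (t=7): records B6=F
input #4 (t=9): records B6=F
input #5 (t=5): records B6=F
input #6 (t=16): does not record B6=F
input #7 (t=11): does not record B6=F
Answer: 2, 3, 4, 5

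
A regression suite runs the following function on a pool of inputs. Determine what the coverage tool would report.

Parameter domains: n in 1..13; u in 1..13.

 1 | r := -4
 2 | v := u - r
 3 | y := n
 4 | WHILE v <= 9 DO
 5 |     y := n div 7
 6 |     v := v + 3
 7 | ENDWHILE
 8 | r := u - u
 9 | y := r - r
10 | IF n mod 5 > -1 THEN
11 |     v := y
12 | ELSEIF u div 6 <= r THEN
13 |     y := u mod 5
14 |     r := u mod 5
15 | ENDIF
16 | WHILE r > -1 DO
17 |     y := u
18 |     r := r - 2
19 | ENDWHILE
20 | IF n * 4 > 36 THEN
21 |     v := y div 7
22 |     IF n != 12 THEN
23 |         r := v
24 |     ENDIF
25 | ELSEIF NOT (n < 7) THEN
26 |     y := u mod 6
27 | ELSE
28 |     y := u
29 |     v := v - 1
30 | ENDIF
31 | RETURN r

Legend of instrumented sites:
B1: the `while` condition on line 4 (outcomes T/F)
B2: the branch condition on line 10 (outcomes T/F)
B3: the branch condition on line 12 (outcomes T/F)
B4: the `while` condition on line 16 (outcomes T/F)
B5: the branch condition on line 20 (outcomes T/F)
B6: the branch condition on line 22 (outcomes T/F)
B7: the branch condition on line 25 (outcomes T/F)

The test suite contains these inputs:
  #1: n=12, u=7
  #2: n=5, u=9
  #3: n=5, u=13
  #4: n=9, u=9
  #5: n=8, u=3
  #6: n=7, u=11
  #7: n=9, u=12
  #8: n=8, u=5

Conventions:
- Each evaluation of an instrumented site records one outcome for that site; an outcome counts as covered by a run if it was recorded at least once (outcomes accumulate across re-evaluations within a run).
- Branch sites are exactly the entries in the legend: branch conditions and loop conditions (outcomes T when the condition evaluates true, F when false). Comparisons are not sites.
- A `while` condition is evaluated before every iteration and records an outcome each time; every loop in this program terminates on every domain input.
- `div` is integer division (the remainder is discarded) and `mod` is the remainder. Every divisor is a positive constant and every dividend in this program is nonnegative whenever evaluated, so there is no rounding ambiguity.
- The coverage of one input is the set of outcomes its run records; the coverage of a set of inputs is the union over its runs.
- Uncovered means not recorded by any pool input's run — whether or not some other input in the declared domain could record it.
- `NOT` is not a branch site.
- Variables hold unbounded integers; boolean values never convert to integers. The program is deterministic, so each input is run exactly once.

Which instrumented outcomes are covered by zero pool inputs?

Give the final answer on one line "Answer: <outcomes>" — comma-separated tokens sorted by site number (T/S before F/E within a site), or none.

input #1 (n=12, u=7): events B1->F, B2->T, B4->T, B4->F, B5->T, B6->F; covers B1=F, B2=T, B4=T, B4=F, B5=T, B6=F
input #2 (n=5, u=9): events B1->F, B2->T, B4->T, B4->F, B5->F, B7->F; covers B1=F, B2=T, B4=T, B4=F, B5=F, B7=F
input #3 (n=5, u=13): events B1->F, B2->T, B4->T, B4->F, B5->F, B7->F; covers B1=F, B2=T, B4=T, B4=F, B5=F, B7=F
input #4 (n=9, u=9): events B1->F, B2->T, B4->T, B4->F, B5->F, B7->T; covers B1=F, B2=T, B4=T, B4=F, B5=F, B7=T
input #5 (n=8, u=3): events B1->T, B1->F, B2->T, B4->T, B4->F, B5->F, B7->T; covers B1=T, B1=F, B2=T, B4=T, B4=F, B5=F, B7=T
input #6 (n=7, u=11): events B1->F, B2->T, B4->T, B4->F, B5->F, B7->T; covers B1=F, B2=T, B4=T, B4=F, B5=F, B7=T
input #7 (n=9, u=12): events B1->F, B2->T, B4->T, B4->F, B5->F, B7->T; covers B1=F, B2=T, B4=T, B4=F, B5=F, B7=T
input #8 (n=8, u=5): events B1->T, B1->F, B2->T, B4->T, B4->F, B5->F, B7->T; covers B1=T, B1=F, B2=T, B4=T, B4=F, B5=F, B7=T
union over the pool: B1=T, B1=F, B2=T, B4=T, B4=F, B5=T, B5=F, B6=F, B7=T, B7=F
uncovered (4 of 14): B2=F, B3=T, B3=F, B6=T

Answer: B2=F, B3=T, B3=F, B6=T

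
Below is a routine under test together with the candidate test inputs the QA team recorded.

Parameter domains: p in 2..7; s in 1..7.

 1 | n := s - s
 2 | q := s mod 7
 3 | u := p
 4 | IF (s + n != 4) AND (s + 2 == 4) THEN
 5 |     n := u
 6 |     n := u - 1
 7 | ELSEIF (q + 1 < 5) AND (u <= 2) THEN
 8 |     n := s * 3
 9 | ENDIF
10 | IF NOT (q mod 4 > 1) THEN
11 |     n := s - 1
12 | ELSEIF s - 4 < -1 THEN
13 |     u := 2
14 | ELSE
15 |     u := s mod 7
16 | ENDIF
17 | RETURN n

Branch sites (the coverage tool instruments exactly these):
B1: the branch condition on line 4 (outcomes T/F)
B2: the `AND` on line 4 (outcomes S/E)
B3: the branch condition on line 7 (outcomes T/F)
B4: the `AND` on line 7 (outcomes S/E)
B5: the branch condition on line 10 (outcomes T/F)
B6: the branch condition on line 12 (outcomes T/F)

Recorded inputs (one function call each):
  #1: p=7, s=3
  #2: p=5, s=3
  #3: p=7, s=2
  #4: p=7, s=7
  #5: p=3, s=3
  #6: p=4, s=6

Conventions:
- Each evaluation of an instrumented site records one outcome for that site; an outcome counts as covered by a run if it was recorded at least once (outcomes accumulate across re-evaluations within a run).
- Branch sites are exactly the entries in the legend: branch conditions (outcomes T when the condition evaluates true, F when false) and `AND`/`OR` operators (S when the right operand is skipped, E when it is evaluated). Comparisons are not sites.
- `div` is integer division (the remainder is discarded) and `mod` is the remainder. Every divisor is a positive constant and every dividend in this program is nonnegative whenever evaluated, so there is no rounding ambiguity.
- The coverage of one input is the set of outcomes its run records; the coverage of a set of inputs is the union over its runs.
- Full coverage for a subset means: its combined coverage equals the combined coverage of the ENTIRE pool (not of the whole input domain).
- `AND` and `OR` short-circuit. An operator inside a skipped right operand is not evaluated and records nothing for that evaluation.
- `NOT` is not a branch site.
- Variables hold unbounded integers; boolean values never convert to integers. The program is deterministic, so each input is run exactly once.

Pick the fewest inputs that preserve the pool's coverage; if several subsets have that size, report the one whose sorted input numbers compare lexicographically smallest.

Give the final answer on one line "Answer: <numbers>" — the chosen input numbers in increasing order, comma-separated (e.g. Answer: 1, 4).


input #1 (p=7, s=3): events B2->E, B1->F, B4->E, B3->F, B5->F, B6->F; covers B1=F, B2=E, B3=F, B4=E, B5=F, B6=F
input #2 (p=5, s=3): events B2->E, B1->F, B4->E, B3->F, B5->F, B6->F; covers B1=F, B2=E, B3=F, B4=E, B5=F, B6=F
input #3 (p=7, s=2): events B2->E, B1->T, B5->F, B6->T; covers B1=T, B2=E, B5=F, B6=T
input #4 (p=7, s=7): events B2->E, B1->F, B4->E, B3->F, B5->T; covers B1=F, B2=E, B3=F, B4=E, B5=T
input #5 (p=3, s=3): events B2->E, B1->F, B4->E, B3->F, B5->F, B6->F; covers B1=F, B2=E, B3=F, B4=E, B5=F, B6=F
input #6 (p=4, s=6): events B2->E, B1->F, B4->S, B3->F, B5->F, B6->F; covers B1=F, B2=E, B3=F, B4=S, B5=F, B6=F
union over all inputs: B1=T, B1=F, B2=E, B3=F, B4=S, B4=E, B5=T, B5=F, B6=T, B6=F (10 outcomes)
size 1 is not enough: best union over all size-1 subsets is 6/10
size 2 is not enough: best union over all size-2 subsets is 8/10
size 3: inputs {3, 4, 6} cover all 10 outcomes, and no lexicographically smaller subset of this size does
Answer: 3, 4, 6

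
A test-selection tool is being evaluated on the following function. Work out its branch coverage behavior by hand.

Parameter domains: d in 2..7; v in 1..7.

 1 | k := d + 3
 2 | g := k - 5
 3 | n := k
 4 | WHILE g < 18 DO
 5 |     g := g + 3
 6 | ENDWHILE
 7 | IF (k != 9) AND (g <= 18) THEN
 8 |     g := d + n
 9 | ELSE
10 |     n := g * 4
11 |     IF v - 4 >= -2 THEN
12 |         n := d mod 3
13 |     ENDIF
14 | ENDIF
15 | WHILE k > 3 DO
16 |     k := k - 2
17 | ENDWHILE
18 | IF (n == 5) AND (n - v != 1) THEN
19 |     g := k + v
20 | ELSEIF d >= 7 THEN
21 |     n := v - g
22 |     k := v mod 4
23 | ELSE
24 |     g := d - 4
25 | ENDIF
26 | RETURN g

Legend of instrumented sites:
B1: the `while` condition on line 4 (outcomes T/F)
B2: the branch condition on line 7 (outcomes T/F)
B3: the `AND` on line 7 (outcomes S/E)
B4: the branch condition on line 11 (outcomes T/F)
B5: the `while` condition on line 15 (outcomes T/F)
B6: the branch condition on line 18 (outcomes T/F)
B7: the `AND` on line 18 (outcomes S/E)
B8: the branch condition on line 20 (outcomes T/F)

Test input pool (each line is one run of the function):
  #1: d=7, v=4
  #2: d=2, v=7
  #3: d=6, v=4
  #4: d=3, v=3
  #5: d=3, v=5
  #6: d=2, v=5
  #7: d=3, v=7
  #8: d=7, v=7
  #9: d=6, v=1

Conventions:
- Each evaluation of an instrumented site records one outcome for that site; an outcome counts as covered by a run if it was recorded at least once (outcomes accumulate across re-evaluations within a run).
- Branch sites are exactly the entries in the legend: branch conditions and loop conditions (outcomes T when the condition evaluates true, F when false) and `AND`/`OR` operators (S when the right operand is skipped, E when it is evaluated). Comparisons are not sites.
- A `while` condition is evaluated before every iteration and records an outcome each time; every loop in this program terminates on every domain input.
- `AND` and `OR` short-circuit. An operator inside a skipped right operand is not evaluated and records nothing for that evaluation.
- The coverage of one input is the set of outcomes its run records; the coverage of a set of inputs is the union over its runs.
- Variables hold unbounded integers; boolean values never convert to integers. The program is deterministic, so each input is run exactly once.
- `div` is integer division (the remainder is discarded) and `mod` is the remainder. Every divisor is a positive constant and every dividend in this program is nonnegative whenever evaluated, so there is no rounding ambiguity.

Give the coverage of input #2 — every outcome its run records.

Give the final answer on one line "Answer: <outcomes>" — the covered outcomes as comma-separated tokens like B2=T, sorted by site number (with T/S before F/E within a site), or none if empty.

Running input #2 (d=2, v=7), event by event:
  B1->T, B1->T, B1->T, B1->T, B1->T, B1->T, B1->F, B3->E, B2->T, B5->T
  B5->F, B7->E, B6->T
collecting distinct outcomes: B1=T, B1=F, B2=T, B3=E, B5=T, B5=F, B6=T, B7=E

Answer: B1=T, B1=F, B2=T, B3=E, B5=T, B5=F, B6=T, B7=E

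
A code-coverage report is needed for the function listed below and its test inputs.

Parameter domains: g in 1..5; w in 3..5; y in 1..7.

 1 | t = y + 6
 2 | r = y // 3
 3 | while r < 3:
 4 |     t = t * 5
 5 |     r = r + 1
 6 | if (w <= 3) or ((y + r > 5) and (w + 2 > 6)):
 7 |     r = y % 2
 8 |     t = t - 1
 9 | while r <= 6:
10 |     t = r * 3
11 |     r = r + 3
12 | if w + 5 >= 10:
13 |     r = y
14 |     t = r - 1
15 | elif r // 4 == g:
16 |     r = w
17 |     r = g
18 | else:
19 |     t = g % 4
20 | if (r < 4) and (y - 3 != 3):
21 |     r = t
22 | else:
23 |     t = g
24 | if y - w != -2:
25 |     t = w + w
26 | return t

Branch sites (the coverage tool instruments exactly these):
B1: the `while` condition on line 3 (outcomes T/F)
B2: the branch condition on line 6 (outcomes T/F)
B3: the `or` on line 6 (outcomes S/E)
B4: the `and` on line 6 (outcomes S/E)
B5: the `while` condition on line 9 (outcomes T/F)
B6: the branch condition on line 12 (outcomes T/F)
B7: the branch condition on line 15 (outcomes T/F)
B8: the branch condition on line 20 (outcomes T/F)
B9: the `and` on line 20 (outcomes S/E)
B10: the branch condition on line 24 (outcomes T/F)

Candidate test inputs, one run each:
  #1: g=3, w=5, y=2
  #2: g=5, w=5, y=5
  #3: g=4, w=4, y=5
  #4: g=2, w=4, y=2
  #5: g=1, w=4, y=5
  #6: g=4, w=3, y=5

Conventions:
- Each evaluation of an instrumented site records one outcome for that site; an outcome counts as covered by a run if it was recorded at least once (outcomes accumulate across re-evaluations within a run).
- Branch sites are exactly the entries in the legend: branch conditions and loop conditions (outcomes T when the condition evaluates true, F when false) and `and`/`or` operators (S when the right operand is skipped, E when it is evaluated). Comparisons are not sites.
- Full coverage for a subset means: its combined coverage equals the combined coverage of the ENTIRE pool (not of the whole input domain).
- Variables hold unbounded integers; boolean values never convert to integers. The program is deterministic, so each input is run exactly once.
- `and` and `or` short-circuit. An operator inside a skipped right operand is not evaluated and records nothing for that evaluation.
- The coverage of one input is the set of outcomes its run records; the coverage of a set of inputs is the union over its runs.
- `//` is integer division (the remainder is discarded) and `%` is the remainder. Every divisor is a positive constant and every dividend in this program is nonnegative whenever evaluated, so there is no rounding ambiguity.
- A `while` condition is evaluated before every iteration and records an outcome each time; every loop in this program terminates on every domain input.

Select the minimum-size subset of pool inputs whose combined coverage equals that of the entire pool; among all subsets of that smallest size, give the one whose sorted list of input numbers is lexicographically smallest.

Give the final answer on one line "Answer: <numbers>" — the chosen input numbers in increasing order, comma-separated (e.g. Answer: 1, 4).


input #1, g=3, w=5, y=2: events B1->T, B1->T, B1->T, B1->F, B3->E, B4->S, B2->F, B5->T, B5->T, B5->F, B6->T, B9->E, B8->T, B10->T; outcomes B1=T, B1=F, B2=F, B3=E, B4=S, B5=T, B5=F, B6=T, B8=T, B9=E, B10=T
input #2, g=5, w=5, y=5: events B1->T, B1->T, B1->F, B3->E, B4->E, B2->T, B5->T, B5->T, B5->F, B6->T, B9->S, B8->F, B10->T; outcomes B1=T, B1=F, B2=T, B3=E, B4=E, B5=T, B5=F, B6=T, B8=F, B9=S, B10=T
input #3, g=4, w=4, y=5: events B1->T, B1->T, B1->F, B3->E, B4->E, B2->F, B5->T, B5->T, B5->F, B6->F, B7->F, B9->S, B8->F, B10->T; outcomes B1=T, B1=F, B2=F, B3=E, B4=E, B5=T, B5=F, B6=F, B7=F, B8=F, B9=S, B10=T
input #4, g=2, w=4, y=2: events B1->T, B1->T, B1->T, B1->F, B3->E, B4->S, B2->F, B5->T, B5->T, B5->F, B6->F, B7->T, B9->E, B8->T, ...; outcomes B1=T, B1=F, B2=F, B3=E, B4=S, B5=T, B5=F, B6=F, B7=T, B8=T, B9=E, B10=F
input #5, g=1, w=4, y=5: events B1->T, B1->T, B1->F, B3->E, B4->E, B2->F, B5->T, B5->T, B5->F, B6->F, B7->F, B9->S, B8->F, B10->T; outcomes B1=T, B1=F, B2=F, B3=E, B4=E, B5=T, B5=F, B6=F, B7=F, B8=F, B9=S, B10=T
input #6, g=4, w=3, y=5: events B1->T, B1->T, B1->F, B3->S, B2->T, B5->T, B5->T, B5->F, B6->F, B7->F, B9->S, B8->F, B10->T; outcomes B1=T, B1=F, B2=T, B3=S, B5=T, B5=F, B6=F, B7=F, B8=F, B9=S, B10=T
together the pool reaches 20 outcomes: B1=T, B1=F, B2=T, B2=F, B3=S, B3=E, B4=S, B4=E, B5=T, B5=F, B6=T, B6=F, B7=T, B7=F, B8=T, B8=F, B9=S, B9=E, B10=T, B10=F
size 1 is not enough: best union over all size-1 subsets is 12/20
size 2 is not enough: best union over all size-2 subsets is 18/20
at size 3, {2, 4, 6} reaches all 20 outcomes; every lexicographically earlier size-3 subset fails
Answer: 2, 4, 6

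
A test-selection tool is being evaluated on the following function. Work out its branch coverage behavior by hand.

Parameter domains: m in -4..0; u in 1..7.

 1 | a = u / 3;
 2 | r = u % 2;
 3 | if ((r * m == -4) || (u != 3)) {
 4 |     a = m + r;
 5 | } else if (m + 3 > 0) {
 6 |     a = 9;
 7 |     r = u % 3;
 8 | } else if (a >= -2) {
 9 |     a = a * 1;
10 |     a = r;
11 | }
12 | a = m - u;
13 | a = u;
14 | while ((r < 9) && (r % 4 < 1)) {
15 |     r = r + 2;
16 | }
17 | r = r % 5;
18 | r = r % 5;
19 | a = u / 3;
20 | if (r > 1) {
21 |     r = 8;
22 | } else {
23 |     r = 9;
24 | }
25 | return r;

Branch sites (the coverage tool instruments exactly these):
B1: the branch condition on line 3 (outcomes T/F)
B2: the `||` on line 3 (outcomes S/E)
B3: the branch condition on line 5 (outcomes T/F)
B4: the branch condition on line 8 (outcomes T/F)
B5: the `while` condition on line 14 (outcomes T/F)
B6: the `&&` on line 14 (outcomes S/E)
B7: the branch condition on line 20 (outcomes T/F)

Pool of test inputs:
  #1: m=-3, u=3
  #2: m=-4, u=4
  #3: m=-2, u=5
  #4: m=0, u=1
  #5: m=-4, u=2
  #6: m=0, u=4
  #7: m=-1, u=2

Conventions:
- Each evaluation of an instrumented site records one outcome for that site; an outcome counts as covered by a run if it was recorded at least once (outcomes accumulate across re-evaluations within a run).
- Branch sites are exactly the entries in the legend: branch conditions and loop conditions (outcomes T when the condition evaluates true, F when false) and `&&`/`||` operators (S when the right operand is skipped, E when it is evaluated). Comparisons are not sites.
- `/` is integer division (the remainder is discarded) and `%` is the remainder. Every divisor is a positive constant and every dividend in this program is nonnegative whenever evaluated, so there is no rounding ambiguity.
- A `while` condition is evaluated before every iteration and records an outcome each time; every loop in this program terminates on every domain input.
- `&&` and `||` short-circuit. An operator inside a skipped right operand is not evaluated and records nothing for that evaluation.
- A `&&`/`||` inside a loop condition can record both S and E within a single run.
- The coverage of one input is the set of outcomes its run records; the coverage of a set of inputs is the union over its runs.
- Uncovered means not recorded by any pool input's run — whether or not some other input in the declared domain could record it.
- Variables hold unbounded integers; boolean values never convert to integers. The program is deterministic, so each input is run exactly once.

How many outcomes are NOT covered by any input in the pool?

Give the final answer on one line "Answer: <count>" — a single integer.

input #1, m=-3, u=3: events B2->E, B1->F, B3->F, B4->T, B6->E, B5->F, B7->F; outcomes B1=F, B2=E, B3=F, B4=T, B5=F, B6=E, B7=F
input #2, m=-4, u=4: events B2->E, B1->T, B6->E, B5->T, B6->E, B5->F, B7->T; outcomes B1=T, B2=E, B5=T, B5=F, B6=E, B7=T
input #3, m=-2, u=5: events B2->E, B1->T, B6->E, B5->F, B7->F; outcomes B1=T, B2=E, B5=F, B6=E, B7=F
input #4, m=0, u=1: events B2->E, B1->T, B6->E, B5->F, B7->F; outcomes B1=T, B2=E, B5=F, B6=E, B7=F
input #5, m=-4, u=2: events B2->E, B1->T, B6->E, B5->T, B6->E, B5->F, B7->T; outcomes B1=T, B2=E, B5=T, B5=F, B6=E, B7=T
input #6, m=0, u=4: events B2->E, B1->T, B6->E, B5->T, B6->E, B5->F, B7->T; outcomes B1=T, B2=E, B5=T, B5=F, B6=E, B7=T
input #7, m=-1, u=2: events B2->E, B1->T, B6->E, B5->T, B6->E, B5->F, B7->T; outcomes B1=T, B2=E, B5=T, B5=F, B6=E, B7=T
union over the pool: B1=T, B1=F, B2=E, B3=F, B4=T, B5=T, B5=F, B6=E, B7=T, B7=F
uncovered (4 of 14): B2=S, B3=T, B4=F, B6=S

Answer: 4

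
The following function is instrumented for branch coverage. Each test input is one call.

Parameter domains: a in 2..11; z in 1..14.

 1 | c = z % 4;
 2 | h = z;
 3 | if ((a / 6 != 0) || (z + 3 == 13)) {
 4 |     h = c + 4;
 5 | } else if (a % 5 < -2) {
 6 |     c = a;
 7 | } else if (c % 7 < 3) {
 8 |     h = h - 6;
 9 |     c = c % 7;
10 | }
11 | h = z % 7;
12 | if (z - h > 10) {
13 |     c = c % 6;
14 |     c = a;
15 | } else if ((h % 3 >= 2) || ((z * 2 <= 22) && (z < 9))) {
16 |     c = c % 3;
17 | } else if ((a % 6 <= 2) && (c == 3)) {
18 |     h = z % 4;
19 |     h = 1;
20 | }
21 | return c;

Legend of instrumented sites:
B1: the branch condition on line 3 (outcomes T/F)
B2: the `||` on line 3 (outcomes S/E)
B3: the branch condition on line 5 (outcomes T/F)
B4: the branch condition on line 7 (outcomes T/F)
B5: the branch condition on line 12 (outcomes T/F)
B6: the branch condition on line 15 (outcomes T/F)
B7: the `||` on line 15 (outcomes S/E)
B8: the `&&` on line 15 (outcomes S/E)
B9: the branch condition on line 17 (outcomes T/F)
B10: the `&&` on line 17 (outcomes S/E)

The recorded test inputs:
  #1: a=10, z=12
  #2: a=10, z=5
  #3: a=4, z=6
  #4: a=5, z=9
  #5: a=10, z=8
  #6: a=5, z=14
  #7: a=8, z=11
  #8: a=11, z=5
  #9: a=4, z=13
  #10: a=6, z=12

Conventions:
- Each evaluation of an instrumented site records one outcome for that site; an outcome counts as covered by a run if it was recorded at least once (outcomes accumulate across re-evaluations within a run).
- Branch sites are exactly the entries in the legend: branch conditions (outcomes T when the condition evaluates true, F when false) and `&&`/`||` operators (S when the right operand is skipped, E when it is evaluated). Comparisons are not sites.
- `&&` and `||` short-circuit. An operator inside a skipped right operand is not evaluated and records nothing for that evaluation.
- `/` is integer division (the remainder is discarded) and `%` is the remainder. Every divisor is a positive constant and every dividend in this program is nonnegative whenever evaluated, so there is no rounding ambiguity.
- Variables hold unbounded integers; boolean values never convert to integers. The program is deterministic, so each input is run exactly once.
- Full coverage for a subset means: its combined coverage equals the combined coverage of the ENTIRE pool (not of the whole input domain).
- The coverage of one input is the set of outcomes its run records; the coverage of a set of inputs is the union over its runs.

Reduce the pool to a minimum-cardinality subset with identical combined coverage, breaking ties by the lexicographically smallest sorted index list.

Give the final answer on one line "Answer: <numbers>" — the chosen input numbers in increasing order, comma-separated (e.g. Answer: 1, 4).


run #1 (a=10, z=12) runs B2->S, B1->T, B5->F, B7->S, B6->T; records B1=T, B2=S, B5=F, B6=T, B7=S
run #2 (a=10, z=5) runs B2->S, B1->T, B5->F, B7->S, B6->T; records B1=T, B2=S, B5=F, B6=T, B7=S
run #3 (a=4, z=6) runs B2->E, B1->F, B3->F, B4->T, B5->F, B7->E, B8->E, B6->T; records B1=F, B2=E, B3=F, B4=T, B5=F, B6=T, B7=E, B8=E
run #4 (a=5, z=9) runs B2->E, B1->F, B3->F, B4->T, B5->F, B7->S, B6->T; records B1=F, B2=E, B3=F, B4=T, B5=F, B6=T, B7=S
run #5 (a=10, z=8) runs B2->S, B1->T, B5->F, B7->E, B8->E, B6->T; records B1=T, B2=S, B5=F, B6=T, B7=E, B8=E
run #6 (a=5, z=14) runs B2->E, B1->F, B3->F, B4->T, B5->T; records B1=F, B2=E, B3=F, B4=T, B5=T
run #7 (a=8, z=11) runs B2->S, B1->T, B5->F, B7->E, B8->E, B6->F, B10->E, B9->T; records B1=T, B2=S, B5=F, B6=F, B7=E, B8=E, B9=T, B10=E
run #8 (a=11, z=5) runs B2->S, B1->T, B5->F, B7->S, B6->T; records B1=T, B2=S, B5=F, B6=T, B7=S
run #9 (a=4, z=13) runs B2->E, B1->F, B3->F, B4->T, B5->F, B7->E, B8->S, B6->F, B10->S, B9->F; records B1=F, B2=E, B3=F, B4=T, B5=F, B6=F, B7=E, B8=S, B9=F, B10=S
run #10 (a=6, z=12) runs B2->S, B1->T, B5->F, B7->S, B6->T; records B1=T, B2=S, B5=F, B6=T, B7=S
the full pool covers 18 outcomes: B1=T, B1=F, B2=S, B2=E, B3=F, B4=T, B5=T, B5=F, B6=T, B6=F, B7=S, B7=E, B8=S, B8=E, B9=T, B9=F, B10=S, B10=E
no size-1 subset reaches all 18 outcomes (best union: 10/18)
no size-2 subset reaches all 18 outcomes (best union: 15/18)
no size-3 subset reaches all 18 outcomes (best union: 17/18)
the canonical winner is {1, 6, 7, 9}: size 4, full 18-outcome coverage, earliest index list among size-4 covers
Answer: 1, 6, 7, 9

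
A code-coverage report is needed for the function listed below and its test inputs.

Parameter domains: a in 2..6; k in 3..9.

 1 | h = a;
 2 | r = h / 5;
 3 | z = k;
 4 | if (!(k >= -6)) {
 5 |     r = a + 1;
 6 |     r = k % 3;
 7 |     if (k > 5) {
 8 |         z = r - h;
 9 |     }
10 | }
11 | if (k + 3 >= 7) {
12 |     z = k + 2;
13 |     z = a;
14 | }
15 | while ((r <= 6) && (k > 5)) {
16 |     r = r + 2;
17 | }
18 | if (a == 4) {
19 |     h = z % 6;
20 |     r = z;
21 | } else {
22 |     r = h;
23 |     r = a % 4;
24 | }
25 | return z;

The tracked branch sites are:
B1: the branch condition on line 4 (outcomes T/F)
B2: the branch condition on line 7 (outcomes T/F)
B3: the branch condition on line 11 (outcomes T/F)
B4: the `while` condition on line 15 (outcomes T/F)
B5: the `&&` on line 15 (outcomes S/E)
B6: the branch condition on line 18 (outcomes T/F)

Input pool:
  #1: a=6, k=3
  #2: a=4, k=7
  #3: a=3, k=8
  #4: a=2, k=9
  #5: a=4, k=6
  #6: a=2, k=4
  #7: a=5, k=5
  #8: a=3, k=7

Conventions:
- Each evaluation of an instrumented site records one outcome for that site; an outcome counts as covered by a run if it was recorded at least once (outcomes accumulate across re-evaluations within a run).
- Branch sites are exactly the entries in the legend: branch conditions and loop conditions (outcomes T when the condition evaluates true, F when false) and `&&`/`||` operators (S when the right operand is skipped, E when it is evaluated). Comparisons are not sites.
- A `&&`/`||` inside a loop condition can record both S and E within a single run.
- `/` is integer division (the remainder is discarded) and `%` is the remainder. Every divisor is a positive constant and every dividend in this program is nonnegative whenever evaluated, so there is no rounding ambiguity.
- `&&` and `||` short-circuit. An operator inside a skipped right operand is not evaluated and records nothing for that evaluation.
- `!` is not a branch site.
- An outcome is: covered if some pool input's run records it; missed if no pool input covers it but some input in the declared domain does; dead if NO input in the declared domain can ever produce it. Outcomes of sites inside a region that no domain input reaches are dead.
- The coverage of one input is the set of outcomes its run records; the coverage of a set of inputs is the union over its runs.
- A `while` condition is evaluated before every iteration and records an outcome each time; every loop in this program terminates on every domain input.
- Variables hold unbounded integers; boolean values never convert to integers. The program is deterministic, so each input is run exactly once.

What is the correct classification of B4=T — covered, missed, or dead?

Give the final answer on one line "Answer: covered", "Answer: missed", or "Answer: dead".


B4=T is recorded by pool input(s) 2, 3, 4, 5, 8 -> covered
Answer: covered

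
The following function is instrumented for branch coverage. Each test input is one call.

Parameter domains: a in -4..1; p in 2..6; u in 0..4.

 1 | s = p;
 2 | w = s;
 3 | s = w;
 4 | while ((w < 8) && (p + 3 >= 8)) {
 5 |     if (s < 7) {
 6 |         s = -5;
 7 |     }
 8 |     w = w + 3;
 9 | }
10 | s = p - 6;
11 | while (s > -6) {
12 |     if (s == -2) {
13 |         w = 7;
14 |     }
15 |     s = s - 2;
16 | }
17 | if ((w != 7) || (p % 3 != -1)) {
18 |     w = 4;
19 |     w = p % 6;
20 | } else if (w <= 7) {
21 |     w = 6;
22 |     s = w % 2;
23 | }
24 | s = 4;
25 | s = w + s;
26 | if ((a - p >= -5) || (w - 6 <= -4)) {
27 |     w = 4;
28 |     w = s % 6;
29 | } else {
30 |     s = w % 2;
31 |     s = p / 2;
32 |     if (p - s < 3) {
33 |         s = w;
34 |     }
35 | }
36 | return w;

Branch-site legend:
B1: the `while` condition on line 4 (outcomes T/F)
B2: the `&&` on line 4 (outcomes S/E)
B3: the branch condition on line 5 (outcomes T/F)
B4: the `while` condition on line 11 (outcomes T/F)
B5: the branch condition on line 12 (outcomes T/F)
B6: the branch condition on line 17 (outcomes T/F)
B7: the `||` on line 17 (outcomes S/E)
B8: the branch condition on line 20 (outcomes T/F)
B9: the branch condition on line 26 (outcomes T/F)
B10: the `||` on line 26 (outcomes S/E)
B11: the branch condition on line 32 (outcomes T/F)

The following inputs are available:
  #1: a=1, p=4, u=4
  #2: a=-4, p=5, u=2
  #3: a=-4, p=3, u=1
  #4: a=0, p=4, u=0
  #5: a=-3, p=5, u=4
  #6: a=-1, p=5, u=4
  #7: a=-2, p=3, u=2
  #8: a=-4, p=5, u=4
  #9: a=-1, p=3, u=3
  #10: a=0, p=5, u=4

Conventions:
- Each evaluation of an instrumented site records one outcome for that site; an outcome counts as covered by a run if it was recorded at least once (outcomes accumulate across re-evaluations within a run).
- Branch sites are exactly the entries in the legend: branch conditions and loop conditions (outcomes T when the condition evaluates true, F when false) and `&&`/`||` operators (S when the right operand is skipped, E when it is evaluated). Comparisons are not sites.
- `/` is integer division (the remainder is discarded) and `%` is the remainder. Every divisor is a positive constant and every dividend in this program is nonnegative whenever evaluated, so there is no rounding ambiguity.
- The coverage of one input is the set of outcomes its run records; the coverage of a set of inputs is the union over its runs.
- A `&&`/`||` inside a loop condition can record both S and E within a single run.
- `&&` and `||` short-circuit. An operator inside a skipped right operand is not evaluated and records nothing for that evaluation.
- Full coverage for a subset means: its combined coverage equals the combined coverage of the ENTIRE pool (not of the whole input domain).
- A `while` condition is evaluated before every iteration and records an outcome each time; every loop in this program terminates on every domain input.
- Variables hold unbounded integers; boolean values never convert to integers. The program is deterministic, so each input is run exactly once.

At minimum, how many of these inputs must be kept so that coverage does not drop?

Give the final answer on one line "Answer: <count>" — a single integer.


test 1 (a=1, p=4, u=4) hits B1=F, B2=E, B4=T, B4=F, B5=T, B5=F, B6=T, B7=E, B9=T, B10=S
test 2 (a=-4, p=5, u=2) hits B1=T, B1=F, B2=S, B2=E, B3=T, B4=T, B4=F, B5=F, B6=T, B7=S, B9=F, B10=E, B11=F
test 3 (a=-4, p=3, u=1) hits B1=F, B2=E, B4=T, B4=F, B5=F, B6=T, B7=S, B9=F, B10=E, B11=T
test 4 (a=0, p=4, u=0) hits B1=F, B2=E, B4=T, B4=F, B5=T, B5=F, B6=T, B7=E, B9=T, B10=S
test 5 (a=-3, p=5, u=4) hits B1=T, B1=F, B2=S, B2=E, B3=T, B4=T, B4=F, B5=F, B6=T, B7=S, B9=F, B10=E, B11=F
test 6 (a=-1, p=5, u=4) hits B1=T, B1=F, B2=S, B2=E, B3=T, B4=T, B4=F, B5=F, B6=T, B7=S, B9=F, B10=E, B11=F
test 7 (a=-2, p=3, u=2) hits B1=F, B2=E, B4=T, B4=F, B5=F, B6=T, B7=S, B9=T, B10=S
test 8 (a=-4, p=5, u=4) hits B1=T, B1=F, B2=S, B2=E, B3=T, B4=T, B4=F, B5=F, B6=T, B7=S, B9=F, B10=E, B11=F
test 9 (a=-1, p=3, u=3) hits B1=F, B2=E, B4=T, B4=F, B5=F, B6=T, B7=S, B9=T, B10=S
test 10 (a=0, p=5, u=4) hits B1=T, B1=F, B2=S, B2=E, B3=T, B4=T, B4=F, B5=F, B6=T, B7=S, B9=T, B10=S
the full pool covers 18 outcomes: B1=T, B1=F, B2=S, B2=E, B3=T, B4=T, B4=F, B5=T, B5=F, B6=T, B7=S, B7=E, B9=T, B9=F, B10=S, B10=E, B11=T, B11=F
no size-1 subset reaches all 18 outcomes (best union: 13/18)
no size-2 subset reaches all 18 outcomes (best union: 17/18)
at size 3, {1, 2, 3} reaches all 18 outcomes; every lexicographically earlier size-3 subset fails
Answer: 3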